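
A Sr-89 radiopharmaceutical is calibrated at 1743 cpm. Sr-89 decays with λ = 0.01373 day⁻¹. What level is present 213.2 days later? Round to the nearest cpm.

93 cpm

t½ = ln 2 / λ = 0.69315 / 0.01373 ≈ 50.484 days.
Number of half-lives: n = 213.2/50.484 ≈ 4.2231.
Remaining = 1743 × (1/2)^4.2231 = 1743 × 0.053545 ≈ 93.329 cpm.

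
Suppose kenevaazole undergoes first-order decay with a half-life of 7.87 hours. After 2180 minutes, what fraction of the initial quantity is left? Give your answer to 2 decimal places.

0.04

2180 minutes = 36.3333 hours.
n = 36.3333/7.87 ≈ 4.6167 half-lives.
Fraction remaining = (1/2)^4.6167 ≈ 0.04076.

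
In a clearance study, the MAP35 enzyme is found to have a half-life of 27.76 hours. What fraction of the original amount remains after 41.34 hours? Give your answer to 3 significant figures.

0.356

n = 41.34/27.76 ≈ 1.4892 half-lives.
Fraction remaining = (1/2)^1.4892 ≈ 0.35621.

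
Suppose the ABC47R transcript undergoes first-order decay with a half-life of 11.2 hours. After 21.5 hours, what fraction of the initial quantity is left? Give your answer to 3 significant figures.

n = 21.5/11.2 ≈ 1.9196 half-lives.
Fraction remaining = (1/2)^1.9196 ≈ 0.26432.

0.264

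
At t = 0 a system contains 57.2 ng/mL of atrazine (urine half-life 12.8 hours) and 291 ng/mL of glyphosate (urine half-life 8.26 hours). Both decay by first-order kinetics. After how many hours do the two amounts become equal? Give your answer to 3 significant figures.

54.7 hours

Set 57.2·(1/2)^(t/12.8) = 291·(1/2)^(t/8.26).
Taking log₂: log₂(57.2/291) = t·(1/12.8 − 1/8.26).
log₂(0.19656) = -2.3469; 1/12.8 − 1/8.26 = -0.04294.
t = -2.3469 / -0.04294 ≈ 54.656 hours.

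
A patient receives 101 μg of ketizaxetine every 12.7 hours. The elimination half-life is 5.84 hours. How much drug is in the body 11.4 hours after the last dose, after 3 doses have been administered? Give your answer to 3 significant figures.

The 3 doses were given 36.8, 24.1, 11.4 hours ago.
Total = 101·(1/2)^(36.8/5.84) + 101·(1/2)^(24.1/5.84) + 101·(1/2)^(11.4/5.84)
      = 1.2806 + 5.7817 + 26.103 ≈ 33.166 μg.

33.2 μg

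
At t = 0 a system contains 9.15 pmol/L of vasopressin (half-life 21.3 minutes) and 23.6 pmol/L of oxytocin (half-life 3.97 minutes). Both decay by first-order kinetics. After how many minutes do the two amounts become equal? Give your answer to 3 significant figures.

6.67 minutes

Set 9.15·(1/2)^(t/21.3) = 23.6·(1/2)^(t/3.97).
Taking log₂: log₂(9.15/23.6) = t·(1/21.3 − 1/3.97).
log₂(0.38771) = -1.3669; 1/21.3 − 1/3.97 = -0.20494.
t = -1.3669 / -0.20494 ≈ 6.6699 minutes.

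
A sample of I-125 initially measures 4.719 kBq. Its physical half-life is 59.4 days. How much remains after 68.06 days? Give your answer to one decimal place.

2.1 kBq

Number of half-lives: n = 68.06/59.4 ≈ 1.1458.
Remaining = 4.719 × (1/2)^1.1458 = 4.719 × 0.45194 ≈ 2.1327 kBq.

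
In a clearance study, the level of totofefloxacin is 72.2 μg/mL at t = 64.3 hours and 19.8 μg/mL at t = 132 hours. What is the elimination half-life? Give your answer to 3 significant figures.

Over Δt = 132 − 64.3 = 67.7 hours, the level fell by a factor of 72.2/19.8 ≈ 3.6465.
n = log₂(3.6465) ≈ 1.8665 half-lives, so t½ = 67.7/1.8665 ≈ 36.271 hours.

36.3 hours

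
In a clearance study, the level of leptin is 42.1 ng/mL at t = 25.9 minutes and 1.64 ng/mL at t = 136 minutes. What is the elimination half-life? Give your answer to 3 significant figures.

23.5 minutes

Over Δt = 136 − 25.9 = 110.1 minutes, the level fell by a factor of 42.1/1.64 ≈ 25.671.
n = log₂(25.671) ≈ 4.6821 half-lives, so t½ = 110.1/4.6821 ≈ 23.515 minutes.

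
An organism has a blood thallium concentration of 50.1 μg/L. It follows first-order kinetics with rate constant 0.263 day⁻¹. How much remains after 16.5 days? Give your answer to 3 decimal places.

0.653 μg/L

t½ = ln 2 / λ = 0.69315 / 0.263 ≈ 2.6355 days.
Number of half-lives: n = 16.5/2.6355 ≈ 6.2606.
Remaining = 50.1 × (1/2)^6.2606 = 50.1 × 0.013043 ≈ 0.65346 μg/L.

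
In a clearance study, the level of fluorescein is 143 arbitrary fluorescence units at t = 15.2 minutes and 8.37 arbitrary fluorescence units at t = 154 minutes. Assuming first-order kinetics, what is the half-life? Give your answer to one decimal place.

Over Δt = 154 − 15.2 = 138.8 minutes, the level fell by a factor of 143/8.37 ≈ 17.085.
n = log₂(17.085) ≈ 4.0946 half-lives, so t½ = 138.8/4.0946 ≈ 33.898 minutes.

33.9 minutes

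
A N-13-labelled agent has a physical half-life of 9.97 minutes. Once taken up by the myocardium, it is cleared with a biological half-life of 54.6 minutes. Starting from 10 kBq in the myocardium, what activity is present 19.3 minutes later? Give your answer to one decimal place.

2.0 kBq

1/t_eff = 1/t_phys + 1/t_biol = 1/9.97 + 1/54.6 = 0.11862 per minute.
t_eff = 9.97 × 54.6 / (9.97 + 54.6) ≈ 8.4306 minutes.
Remaining = 10 × (1/2)^(19.3/8.4306) = 10 × (1/2)^2.2893 ≈ 2.0458 kBq.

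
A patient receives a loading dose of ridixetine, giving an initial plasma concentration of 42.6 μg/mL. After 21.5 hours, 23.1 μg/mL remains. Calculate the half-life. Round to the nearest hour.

24 hours

A/A₀ = 23.1/42.6 ≈ 0.54225.
n = log₂(1.8442) ≈ 0.88296 half-lives elapsed in 21.5 hours.
t½ = 21.5/0.88296 ≈ 24.35 hours.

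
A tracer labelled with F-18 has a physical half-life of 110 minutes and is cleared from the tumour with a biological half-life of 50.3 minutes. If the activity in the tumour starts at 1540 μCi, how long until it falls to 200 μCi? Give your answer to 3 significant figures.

1/t_eff = 1/t_phys + 1/t_biol = 1/110 + 1/50.3 = 0.028972 per minute.
t_eff = 110 × 50.3 / (110 + 50.3) ≈ 34.517 minutes.
n = log₂(1540/200) ≈ 2.9449; t = 2.9449 × 34.517 ≈ 101.65 minutes.

102 minutes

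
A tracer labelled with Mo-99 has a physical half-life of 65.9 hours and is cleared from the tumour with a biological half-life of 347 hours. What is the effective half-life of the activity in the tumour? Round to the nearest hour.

1/t_eff = 1/t_phys + 1/t_biol = 1/65.9 + 1/347 = 0.018056 per hour.
t_eff = 65.9 × 347 / (65.9 + 347) ≈ 55.382 hours.

55 hours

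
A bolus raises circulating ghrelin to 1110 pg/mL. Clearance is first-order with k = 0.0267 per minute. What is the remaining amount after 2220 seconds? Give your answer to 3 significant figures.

t½ = ln 2 / k = 0.69315 / 0.0267 ≈ 25.961 minutes.
Convert the elapsed time: 2220 seconds = 37 minutes.
Number of half-lives: n = 37/25.961 ≈ 1.4252.
Remaining = 1110 × (1/2)^1.4252 = 1110 × 0.37236 ≈ 413.32 pg/mL.

413 pg/mL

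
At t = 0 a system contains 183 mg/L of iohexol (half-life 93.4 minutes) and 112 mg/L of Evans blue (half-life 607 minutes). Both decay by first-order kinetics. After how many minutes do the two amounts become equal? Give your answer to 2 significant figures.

78 minutes

Set 183·(1/2)^(t/93.4) = 112·(1/2)^(t/607).
Taking log₂: log₂(183/112) = t·(1/93.4 − 1/607).
log₂(1.6339) = 0.70834; 1/93.4 − 1/607 = 0.0090592.
t = 0.70834 / 0.0090592 ≈ 78.191 minutes.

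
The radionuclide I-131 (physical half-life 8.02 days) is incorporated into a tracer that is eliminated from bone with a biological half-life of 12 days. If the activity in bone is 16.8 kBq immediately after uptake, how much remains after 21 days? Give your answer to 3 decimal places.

0.813 kBq

1/t_eff = 1/t_phys + 1/t_biol = 1/8.02 + 1/12 = 0.20802 per day.
t_eff = 8.02 × 12 / (8.02 + 12) ≈ 4.8072 days.
Remaining = 16.8 × (1/2)^(21/4.8072) = 16.8 × (1/2)^4.3685 ≈ 0.81334 kBq.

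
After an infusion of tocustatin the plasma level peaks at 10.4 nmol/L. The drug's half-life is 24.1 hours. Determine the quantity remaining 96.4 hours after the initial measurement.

Elapsed time is 4 half-lives (96.4/24.1).
Each half-life halves the amount: 10.4 × (1/2)^4 = 10.4/16 = 0.65 nmol/L.

0.65 nmol/L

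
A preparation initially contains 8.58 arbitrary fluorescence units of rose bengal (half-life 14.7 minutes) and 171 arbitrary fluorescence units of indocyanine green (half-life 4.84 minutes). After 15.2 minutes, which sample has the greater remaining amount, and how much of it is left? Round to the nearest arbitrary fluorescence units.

indocyanine green, 19 arbitrary fluorescence units

rose bengal: 8.58 × (1/2)^1.034 ≈ 4.19 arbitrary fluorescence units.
indocyanine green: 171 × (1/2)^3.1405 ≈ 19.392 arbitrary fluorescence units.
Indocyanine green has more remaining, at ≈ 19.392 arbitrary fluorescence units.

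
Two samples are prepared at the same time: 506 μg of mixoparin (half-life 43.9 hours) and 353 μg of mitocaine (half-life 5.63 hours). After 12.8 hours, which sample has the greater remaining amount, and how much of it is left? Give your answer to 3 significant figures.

mixoparin: 506 × (1/2)^0.29157 ≈ 413.41 μg.
mitocaine: 353 × (1/2)^2.2735 ≈ 73.008 μg.
Mixoparin has more remaining, at ≈ 413.41 μg.

mixoparin, 413 μg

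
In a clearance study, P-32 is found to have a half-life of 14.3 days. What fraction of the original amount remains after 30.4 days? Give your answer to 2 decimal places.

0.23

n = 30.4/14.3 ≈ 2.1259 half-lives.
Fraction remaining = (1/2)^2.1259 ≈ 0.22911.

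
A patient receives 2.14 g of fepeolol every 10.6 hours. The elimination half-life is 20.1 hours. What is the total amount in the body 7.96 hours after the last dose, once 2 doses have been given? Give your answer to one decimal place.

2.8 g

The 2 doses were given 18.56, 7.96 hours ago.
Total = 2.14·(1/2)^(18.56/20.1) + 2.14·(1/2)^(7.96/20.1)
      = 1.1284 + 1.6263 ≈ 2.7547 g.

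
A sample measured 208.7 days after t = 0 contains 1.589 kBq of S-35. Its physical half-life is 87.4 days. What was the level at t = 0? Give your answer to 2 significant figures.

8.3 kBq

Number of half-lives elapsed: n = 208.7/87.4 ≈ 2.3879.
A₀ = A × 2^n = 1.589 × 2^2.3879 = 1.589 × 5.2338 ≈ 8.3166 kBq.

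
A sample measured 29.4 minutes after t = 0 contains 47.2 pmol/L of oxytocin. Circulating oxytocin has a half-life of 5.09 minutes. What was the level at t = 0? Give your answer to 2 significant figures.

Number of half-lives elapsed: n = 29.4/5.09 ≈ 5.776.
A₀ = A × 2^n = 47.2 × 2^5.776 = 47.2 × 54.797 ≈ 2586.4 pmol/L.

2600 pmol/L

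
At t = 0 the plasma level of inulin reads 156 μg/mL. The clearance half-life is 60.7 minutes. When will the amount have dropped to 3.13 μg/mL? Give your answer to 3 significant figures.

Fraction remaining = 3.13/156 ≈ 0.020064.
n = log₂(156/3.13) = ln(49.84)/ln 2 ≈ 5.6392 half-lives.
t = n × t½ = 5.6392 × 60.7 ≈ 342.3 minutes.

342 minutes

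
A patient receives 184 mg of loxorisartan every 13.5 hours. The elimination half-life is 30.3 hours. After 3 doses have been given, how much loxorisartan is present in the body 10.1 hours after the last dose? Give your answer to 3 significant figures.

332 mg

The 3 doses were given 37.1, 23.6, 10.1 hours ago.
Total = 184·(1/2)^(37.1/30.3) + 184·(1/2)^(23.6/30.3) + 184·(1/2)^(10.1/30.3)
      = 78.746 + 107.24 + 146.04 ≈ 332.03 mg.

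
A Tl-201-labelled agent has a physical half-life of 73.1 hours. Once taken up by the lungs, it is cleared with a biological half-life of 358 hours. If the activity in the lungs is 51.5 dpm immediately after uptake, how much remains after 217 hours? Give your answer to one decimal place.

4.3 dpm

1/t_eff = 1/t_phys + 1/t_biol = 1/73.1 + 1/358 = 0.016473 per hour.
t_eff = 73.1 × 358 / (73.1 + 358) ≈ 60.705 hours.
Remaining = 51.5 × (1/2)^(217/60.705) = 51.5 × (1/2)^3.5747 ≈ 4.3224 dpm.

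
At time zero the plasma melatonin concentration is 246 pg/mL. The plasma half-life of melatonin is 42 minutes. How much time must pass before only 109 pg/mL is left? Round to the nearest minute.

Fraction remaining = 109/246 ≈ 0.44309.
n = log₂(246/109) = ln(2.2569)/ln 2 ≈ 1.1743 half-lives.
t = n × t½ = 1.1743 × 42 ≈ 49.322 minutes.

49 minutes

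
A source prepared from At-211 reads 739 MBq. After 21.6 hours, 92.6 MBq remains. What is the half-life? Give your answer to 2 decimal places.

A/A₀ = 92.6/739 ≈ 0.1253.
n = log₂(7.9806) ≈ 2.9965 half-lives elapsed in 21.6 hours.
t½ = 21.6/2.9965 ≈ 7.2084 hours.

7.21 hours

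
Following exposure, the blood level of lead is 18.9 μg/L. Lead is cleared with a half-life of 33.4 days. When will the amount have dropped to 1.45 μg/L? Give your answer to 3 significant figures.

124 days

Fraction remaining = 1.45/18.9 ≈ 0.07672.
n = log₂(18.9/1.45) = ln(13.034)/ln 2 ≈ 3.7043 half-lives.
t = n × t½ = 3.7043 × 33.4 ≈ 123.72 days.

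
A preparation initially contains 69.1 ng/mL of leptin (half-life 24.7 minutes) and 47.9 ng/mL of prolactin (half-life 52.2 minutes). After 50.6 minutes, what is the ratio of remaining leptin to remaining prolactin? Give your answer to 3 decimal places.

0.683

leptin: 69.1 × (1/2)^(50.6/24.7) = 69.1 × (1/2)^2.0486 ≈ 16.703 ng/mL.
prolactin: 47.9 × (1/2)^(50.6/52.2) = 47.9 × (1/2)^0.96935 ≈ 24.464 ng/mL.
Ratio ≈ 16.703 / 24.464 ≈ 0.68275.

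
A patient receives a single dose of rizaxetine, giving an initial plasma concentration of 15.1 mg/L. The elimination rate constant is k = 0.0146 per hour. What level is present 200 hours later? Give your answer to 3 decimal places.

0.814 mg/L

t½ = ln 2 / k = 0.69315 / 0.0146 ≈ 47.476 hours.
Number of half-lives: n = 200/47.476 ≈ 4.2127.
Remaining = 15.1 × (1/2)^4.2127 = 15.1 × 0.053934 ≈ 0.8144 mg/L.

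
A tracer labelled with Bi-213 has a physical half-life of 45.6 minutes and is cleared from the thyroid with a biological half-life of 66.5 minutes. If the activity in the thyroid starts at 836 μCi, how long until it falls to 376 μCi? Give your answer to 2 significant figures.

1/t_eff = 1/t_phys + 1/t_biol = 1/45.6 + 1/66.5 = 0.036967 per minute.
t_eff = 45.6 × 66.5 / (45.6 + 66.5) ≈ 27.051 minutes.
n = log₂(836/376) ≈ 1.1528; t = 1.1528 × 27.051 ≈ 31.183 minutes.

31 minutes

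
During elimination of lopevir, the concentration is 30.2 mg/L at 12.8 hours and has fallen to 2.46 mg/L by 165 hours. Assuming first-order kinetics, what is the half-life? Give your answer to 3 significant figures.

42.1 hours

Over Δt = 165 − 12.8 = 152.2 hours, the level fell by a factor of 30.2/2.46 ≈ 12.276.
n = log₂(12.276) ≈ 3.6178 half-lives, so t½ = 152.2/3.6178 ≈ 42.07 hours.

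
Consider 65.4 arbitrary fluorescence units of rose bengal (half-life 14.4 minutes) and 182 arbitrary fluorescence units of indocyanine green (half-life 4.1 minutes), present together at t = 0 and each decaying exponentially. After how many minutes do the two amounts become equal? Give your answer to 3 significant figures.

Set 65.4·(1/2)^(t/14.4) = 182·(1/2)^(t/4.1).
Taking log₂: log₂(65.4/182) = t·(1/14.4 − 1/4.1).
log₂(0.35934) = -1.4766; 1/14.4 − 1/4.1 = -0.17446.
t = -1.4766 / -0.17446 ≈ 8.4638 minutes.

8.46 minutes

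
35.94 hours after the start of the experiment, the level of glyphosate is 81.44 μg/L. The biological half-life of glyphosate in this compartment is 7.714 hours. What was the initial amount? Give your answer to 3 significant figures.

Number of half-lives elapsed: n = 35.94/7.714 ≈ 4.6591.
A₀ = A × 2^n = 81.44 × 2^4.6591 = 81.44 × 25.265 ≈ 2057.6 μg/L.

2060 μg/L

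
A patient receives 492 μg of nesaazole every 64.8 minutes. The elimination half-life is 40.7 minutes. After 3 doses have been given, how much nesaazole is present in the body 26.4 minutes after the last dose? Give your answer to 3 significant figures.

452 μg

The 3 doses were given 156, 91.2, 26.4 minutes ago.
Total = 492·(1/2)^(156/40.7) + 492·(1/2)^(91.2/40.7) + 492·(1/2)^(26.4/40.7)
      = 34.526 + 104.09 + 313.84 ≈ 452.45 μg.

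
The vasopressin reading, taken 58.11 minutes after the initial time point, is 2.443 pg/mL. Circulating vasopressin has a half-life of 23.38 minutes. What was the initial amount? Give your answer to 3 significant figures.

13.7 pg/mL

Number of half-lives elapsed: n = 58.11/23.38 ≈ 2.4855.
A₀ = A × 2^n = 2.443 × 2^2.4855 = 2.443 × 5.6001 ≈ 13.681 pg/mL.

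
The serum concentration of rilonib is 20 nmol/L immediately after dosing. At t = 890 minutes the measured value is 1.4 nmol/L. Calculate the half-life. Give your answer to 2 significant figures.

230 minutes

A/A₀ = 1.4/20 ≈ 0.07.
n = log₂(14.286) ≈ 3.8365 half-lives elapsed in 890 minutes.
t½ = 890/3.8365 ≈ 231.98 minutes.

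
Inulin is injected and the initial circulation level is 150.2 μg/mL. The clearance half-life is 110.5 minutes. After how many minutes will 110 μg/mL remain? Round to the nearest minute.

50 minutes

Fraction remaining = 110/150.2 ≈ 0.73236.
n = log₂(150.2/110) = ln(1.3655)/ln 2 ≈ 0.44938 half-lives.
t = n × t½ = 0.44938 × 110.5 ≈ 49.657 minutes.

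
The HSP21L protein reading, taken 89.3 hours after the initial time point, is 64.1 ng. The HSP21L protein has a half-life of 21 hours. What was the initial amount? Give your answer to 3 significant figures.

Number of half-lives elapsed: n = 89.3/21 ≈ 4.2524.
A₀ = A × 2^n = 64.1 × 2^4.2524 = 64.1 × 19.059 ≈ 1221.7 ng.

1220 ng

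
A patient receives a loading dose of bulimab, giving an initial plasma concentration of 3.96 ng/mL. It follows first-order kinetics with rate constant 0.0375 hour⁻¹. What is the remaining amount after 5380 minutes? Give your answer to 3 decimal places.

0.137 ng/mL

t½ = ln 2 / k = 0.69315 / 0.0375 ≈ 18.484 hours.
Convert the elapsed time: 5380 minutes = 89.6667 hours.
Number of half-lives: n = 89.6667/18.484 ≈ 4.8511.
Remaining = 3.96 × (1/2)^4.8511 = 3.96 × 0.034649 ≈ 0.13721 ng/mL.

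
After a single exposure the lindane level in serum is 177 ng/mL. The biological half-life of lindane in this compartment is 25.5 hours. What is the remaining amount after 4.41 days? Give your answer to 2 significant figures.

Convert the elapsed time: 4.41 days = 105.84 hours.
Number of half-lives: n = 105.84/25.5 ≈ 4.1506.
Remaining = 177 × (1/2)^4.1506 = 177 × 0.056305 ≈ 9.966 ng/mL.

10 ng/mL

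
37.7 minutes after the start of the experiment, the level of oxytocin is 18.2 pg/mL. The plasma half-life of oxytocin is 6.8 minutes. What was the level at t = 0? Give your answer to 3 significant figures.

Number of half-lives elapsed: n = 37.7/6.8 ≈ 5.5441.
A₀ = A × 2^n = 18.2 × 2^5.5441 = 18.2 × 46.66 ≈ 849.21 pg/mL.

849 pg/mL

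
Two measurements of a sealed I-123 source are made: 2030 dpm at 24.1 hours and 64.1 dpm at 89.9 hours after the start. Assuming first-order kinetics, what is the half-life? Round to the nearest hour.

Over Δt = 89.9 − 24.1 = 65.8 hours, the level fell by a factor of 2030/64.1 ≈ 31.669.
n = log₂(31.669) ≈ 4.985 half-lives, so t½ = 65.8/4.985 ≈ 13.2 hours.

13 hours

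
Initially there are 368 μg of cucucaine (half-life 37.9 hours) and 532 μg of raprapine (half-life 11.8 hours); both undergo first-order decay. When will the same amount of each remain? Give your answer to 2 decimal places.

9.11 hours

Set 368·(1/2)^(t/37.9) = 532·(1/2)^(t/11.8).
Taking log₂: log₂(368/532) = t·(1/37.9 − 1/11.8).
log₂(0.69173) = -0.53172; 1/37.9 − 1/11.8 = -0.058361.
t = -0.53172 / -0.058361 ≈ 9.111 hours.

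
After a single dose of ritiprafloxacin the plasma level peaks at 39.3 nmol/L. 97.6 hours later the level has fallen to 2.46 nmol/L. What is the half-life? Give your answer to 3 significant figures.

24.4 hours

A/A₀ = 2.46/39.3 ≈ 0.062595.
n = log₂(15.976) ≈ 3.9978 half-lives elapsed in 97.6 hours.
t½ = 97.6/3.9978 ≈ 24.413 hours.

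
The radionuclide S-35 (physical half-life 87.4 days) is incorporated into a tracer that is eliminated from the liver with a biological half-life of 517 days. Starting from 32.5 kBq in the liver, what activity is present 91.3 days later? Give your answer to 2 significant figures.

1/t_eff = 1/t_phys + 1/t_biol = 1/87.4 + 1/517 = 0.013376 per day.
t_eff = 87.4 × 517 / (87.4 + 517) ≈ 74.761 days.
Remaining = 32.5 × (1/2)^(91.3/74.761) = 32.5 × (1/2)^1.2212 ≈ 13.94 kBq.

14 kBq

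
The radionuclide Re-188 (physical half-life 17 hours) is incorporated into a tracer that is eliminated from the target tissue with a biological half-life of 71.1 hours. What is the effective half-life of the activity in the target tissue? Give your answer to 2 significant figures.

1/t_eff = 1/t_phys + 1/t_biol = 1/17 + 1/71.1 = 0.072888 per hour.
t_eff = 17 × 71.1 / (17 + 71.1) ≈ 13.72 hours.

14 hours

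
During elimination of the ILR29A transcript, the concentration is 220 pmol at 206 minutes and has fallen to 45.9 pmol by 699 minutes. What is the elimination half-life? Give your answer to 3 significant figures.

Over Δt = 699 − 206 = 493 minutes, the level fell by a factor of 220/45.9 ≈ 4.793.
n = log₂(4.793) ≈ 2.2609 half-lives, so t½ = 493/2.2609 ≈ 218.05 minutes.

218 minutes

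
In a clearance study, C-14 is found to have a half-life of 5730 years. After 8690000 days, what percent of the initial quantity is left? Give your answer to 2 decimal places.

8690000 days = 23808.2 years.
n = 23808.2/5730 ≈ 4.155 half-lives.
Fraction remaining = (1/2)^4.155 ≈ 0.056133, i.e. 5.6133%.

5.61%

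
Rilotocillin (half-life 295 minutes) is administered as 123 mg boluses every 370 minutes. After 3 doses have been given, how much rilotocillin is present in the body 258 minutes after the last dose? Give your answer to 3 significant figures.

The 3 doses were given 998, 628, 258 minutes ago.
Total = 123·(1/2)^(998/295) + 123·(1/2)^(628/295) + 123·(1/2)^(258/295)
      = 11.79 + 28.123 + 67.086 ≈ 107 mg.

107 mg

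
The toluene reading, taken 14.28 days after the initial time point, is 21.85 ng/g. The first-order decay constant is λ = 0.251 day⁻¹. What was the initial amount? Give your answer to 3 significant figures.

t½ = ln 2 / λ = 0.69315 / 0.251 ≈ 2.7615 days.
Number of half-lives elapsed: n = 14.28/2.7615 ≈ 5.171.
A₀ = A × 2^n = 21.85 × 2^5.171 = 21.85 × 36.027 ≈ 787.2 ng/g.

787 ng/g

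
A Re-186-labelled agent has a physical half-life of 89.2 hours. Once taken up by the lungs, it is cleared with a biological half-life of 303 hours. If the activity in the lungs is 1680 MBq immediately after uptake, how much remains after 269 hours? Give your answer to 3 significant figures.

1/t_eff = 1/t_phys + 1/t_biol = 1/89.2 + 1/303 = 0.014511 per hour.
t_eff = 89.2 × 303 / (89.2 + 303) ≈ 68.913 hours.
Remaining = 1680 × (1/2)^(269/68.913) = 1680 × (1/2)^3.9035 ≈ 112.26 MBq.

112 MBq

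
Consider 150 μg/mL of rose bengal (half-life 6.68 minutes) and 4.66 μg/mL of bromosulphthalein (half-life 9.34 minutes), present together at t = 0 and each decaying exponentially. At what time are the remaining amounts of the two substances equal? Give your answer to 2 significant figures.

120 minutes

Set 150·(1/2)^(t/6.68) = 4.66·(1/2)^(t/9.34).
Taking log₂: log₂(150/4.66) = t·(1/6.68 − 1/9.34).
log₂(32.189) = 5.0085; 1/6.68 − 1/9.34 = 0.042634.
t = 5.0085 / 0.042634 ≈ 117.48 minutes.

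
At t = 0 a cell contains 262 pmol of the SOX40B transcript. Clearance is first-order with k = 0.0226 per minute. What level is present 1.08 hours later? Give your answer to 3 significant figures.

60.6 pmol

t½ = ln 2 / k = 0.69315 / 0.0226 ≈ 30.67 minutes.
Convert the elapsed time: 1.08 hours = 64.8 minutes.
Number of half-lives: n = 64.8/30.67 ≈ 2.1128.
Remaining = 262 × (1/2)^2.1128 = 262 × 0.2312 ≈ 60.574 pmol.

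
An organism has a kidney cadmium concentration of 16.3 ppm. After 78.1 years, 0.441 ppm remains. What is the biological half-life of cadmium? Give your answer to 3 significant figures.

15.0 years

A/A₀ = 0.441/16.3 ≈ 0.027055.
n = log₂(36.961) ≈ 5.2079 half-lives elapsed in 78.1 years.
t½ = 78.1/5.2079 ≈ 14.996 years.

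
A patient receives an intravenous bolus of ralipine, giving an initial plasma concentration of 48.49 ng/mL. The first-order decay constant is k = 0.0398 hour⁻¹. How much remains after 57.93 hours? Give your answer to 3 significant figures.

t½ = ln 2 / k = 0.69315 / 0.0398 ≈ 17.416 hours.
Number of half-lives: n = 57.93/17.416 ≈ 3.3263.
Remaining = 48.49 × (1/2)^3.3263 = 48.49 × 0.099698 ≈ 4.8343 ng/mL.

4.83 ng/mL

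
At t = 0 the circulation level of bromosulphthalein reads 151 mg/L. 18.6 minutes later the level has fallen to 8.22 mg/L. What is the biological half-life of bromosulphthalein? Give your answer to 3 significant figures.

4.43 minutes

A/A₀ = 8.22/151 ≈ 0.054437.
n = log₂(18.37) ≈ 4.1993 half-lives elapsed in 18.6 minutes.
t½ = 18.6/4.1993 ≈ 4.4293 minutes.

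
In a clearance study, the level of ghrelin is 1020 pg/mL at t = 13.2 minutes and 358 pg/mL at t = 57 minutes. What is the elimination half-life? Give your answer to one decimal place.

Over Δt = 57 − 13.2 = 43.8 minutes, the level fell by a factor of 1020/358 ≈ 2.8492.
n = log₂(2.8492) ≈ 1.5105 half-lives, so t½ = 43.8/1.5105 ≈ 28.996 minutes.

29.0 minutes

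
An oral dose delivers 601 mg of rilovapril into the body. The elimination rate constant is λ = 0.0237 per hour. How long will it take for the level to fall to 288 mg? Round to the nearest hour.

31 hours

t½ = ln 2 / λ = 0.69315 / 0.0237 ≈ 29.247 hours.
Fraction remaining = 288/601 ≈ 0.4792.
n = log₂(601/288) = ln(2.0868)/ln 2 ≈ 1.0613 half-lives.
t = n × t½ = 1.0613 × 29.247 ≈ 31.039 hours.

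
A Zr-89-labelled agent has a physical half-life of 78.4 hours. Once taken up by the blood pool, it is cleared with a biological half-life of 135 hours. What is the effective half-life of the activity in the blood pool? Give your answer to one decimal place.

1/t_eff = 1/t_phys + 1/t_biol = 1/78.4 + 1/135 = 0.020163 per hour.
t_eff = 78.4 × 135 / (78.4 + 135) ≈ 49.597 hours.

49.6 hours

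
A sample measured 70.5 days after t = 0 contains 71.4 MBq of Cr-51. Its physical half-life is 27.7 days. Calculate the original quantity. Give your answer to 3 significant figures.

Number of half-lives elapsed: n = 70.5/27.7 ≈ 2.5451.
A₀ = A × 2^n = 71.4 × 2^2.5451 = 71.4 × 5.8366 ≈ 416.73 MBq.

417 MBq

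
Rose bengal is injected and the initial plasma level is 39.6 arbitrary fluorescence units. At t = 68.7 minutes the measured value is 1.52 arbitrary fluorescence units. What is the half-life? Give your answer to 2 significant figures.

A/A₀ = 1.52/39.6 ≈ 0.038384.
n = log₂(26.053) ≈ 4.7034 half-lives elapsed in 68.7 minutes.
t½ = 68.7/4.7034 ≈ 14.607 minutes.

15 minutes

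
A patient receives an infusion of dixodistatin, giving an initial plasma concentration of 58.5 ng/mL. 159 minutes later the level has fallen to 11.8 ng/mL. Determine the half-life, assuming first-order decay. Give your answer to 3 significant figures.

68.8 minutes

A/A₀ = 11.8/58.5 ≈ 0.20171.
n = log₂(4.9576) ≈ 2.3096 half-lives elapsed in 159 minutes.
t½ = 159/2.3096 ≈ 68.842 minutes.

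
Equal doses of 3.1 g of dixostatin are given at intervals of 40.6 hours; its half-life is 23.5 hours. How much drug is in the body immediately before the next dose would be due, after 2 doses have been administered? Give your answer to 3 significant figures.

The 2 doses were given 81.2, 40.6 hours ago.
Total = 3.1·(1/2)^(81.2/23.5) + 3.1·(1/2)^(40.6/23.5)
      = 0.28262 + 0.93602 ≈ 1.2186 g.

1.22 g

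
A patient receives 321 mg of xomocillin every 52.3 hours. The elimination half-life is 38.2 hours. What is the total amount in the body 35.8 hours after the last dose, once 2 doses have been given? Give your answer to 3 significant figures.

233 mg

The 2 doses were given 88.1, 35.8 hours ago.
Total = 321·(1/2)^(88.1/38.2) + 321·(1/2)^(35.8/38.2)
      = 64.9 + 167.64 ≈ 232.54 mg.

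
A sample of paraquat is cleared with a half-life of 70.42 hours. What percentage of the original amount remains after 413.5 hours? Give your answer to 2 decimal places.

n = 413.5/70.42 ≈ 5.8719 half-lives.
Fraction remaining = (1/2)^5.8719 ≈ 0.017076, i.e. 1.7076%.

1.71%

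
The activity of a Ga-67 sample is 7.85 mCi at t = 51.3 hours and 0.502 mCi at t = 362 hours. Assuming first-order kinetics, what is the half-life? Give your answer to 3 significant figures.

78.3 hours

Over Δt = 362 − 51.3 = 310.7 hours, the level fell by a factor of 7.85/0.502 ≈ 15.637.
n = log₂(15.637) ≈ 3.9669 half-lives, so t½ = 310.7/3.9669 ≈ 78.322 hours.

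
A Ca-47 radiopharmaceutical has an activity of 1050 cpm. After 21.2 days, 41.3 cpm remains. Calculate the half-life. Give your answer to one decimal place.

4.5 days

A/A₀ = 41.3/1050 ≈ 0.039333.
n = log₂(25.424) ≈ 4.6681 half-lives elapsed in 21.2 days.
t½ = 21.2/4.6681 ≈ 4.5415 days.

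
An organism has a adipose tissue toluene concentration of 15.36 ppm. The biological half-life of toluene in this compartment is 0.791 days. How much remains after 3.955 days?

0.48 ppm

Elapsed time is 5 half-lives (3.955/0.791).
Each half-life halves the amount: 15.36 × (1/2)^5 = 15.36/32 = 0.48 ppm.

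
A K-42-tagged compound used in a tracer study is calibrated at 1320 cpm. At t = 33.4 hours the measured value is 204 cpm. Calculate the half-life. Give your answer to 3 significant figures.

12.4 hours

A/A₀ = 204/1320 ≈ 0.15455.
n = log₂(6.4706) ≈ 2.6939 half-lives elapsed in 33.4 hours.
t½ = 33.4/2.6939 ≈ 12.398 hours.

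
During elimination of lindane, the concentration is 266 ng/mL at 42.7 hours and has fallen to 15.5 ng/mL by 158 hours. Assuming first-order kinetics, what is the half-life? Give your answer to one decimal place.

28.1 hours

Over Δt = 158 − 42.7 = 115.3 hours, the level fell by a factor of 266/15.5 ≈ 17.161.
n = log₂(17.161) ≈ 4.1011 half-lives, so t½ = 115.3/4.1011 ≈ 28.115 hours.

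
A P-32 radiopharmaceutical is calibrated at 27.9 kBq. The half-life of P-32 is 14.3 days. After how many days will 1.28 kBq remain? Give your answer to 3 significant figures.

Fraction remaining = 1.28/27.9 ≈ 0.045878.
n = log₂(27.9/1.28) = ln(21.797)/ln 2 ≈ 4.446 half-lives.
t = n × t½ = 4.446 × 14.3 ≈ 63.579 days.

63.6 days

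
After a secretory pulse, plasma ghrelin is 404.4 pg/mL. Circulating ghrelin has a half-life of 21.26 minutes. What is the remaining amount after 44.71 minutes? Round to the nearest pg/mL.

94 pg/mL

Number of half-lives: n = 44.71/21.26 ≈ 2.103.
Remaining = 404.4 × (1/2)^2.103 = 404.4 × 0.23277 ≈ 94.133 pg/mL.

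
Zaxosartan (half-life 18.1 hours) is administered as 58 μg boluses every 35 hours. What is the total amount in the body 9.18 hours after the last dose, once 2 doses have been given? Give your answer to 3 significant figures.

The 2 doses were given 44.18, 9.18 hours ago.
Total = 58·(1/2)^(44.18/18.1) + 58·(1/2)^(9.18/18.1)
      = 10.682 + 40.809 ≈ 51.49 μg.

51.5 μg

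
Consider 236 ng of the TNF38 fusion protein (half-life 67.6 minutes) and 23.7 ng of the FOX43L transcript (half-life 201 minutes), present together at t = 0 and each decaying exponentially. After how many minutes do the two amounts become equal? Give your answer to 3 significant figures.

338 minutes

Set 236·(1/2)^(t/67.6) = 23.7·(1/2)^(t/201).
Taking log₂: log₂(236/23.7) = t·(1/67.6 − 1/201).
log₂(9.9578) = 3.3158; 1/67.6 − 1/201 = 0.0098178.
t = 3.3158 / 0.0098178 ≈ 337.74 minutes.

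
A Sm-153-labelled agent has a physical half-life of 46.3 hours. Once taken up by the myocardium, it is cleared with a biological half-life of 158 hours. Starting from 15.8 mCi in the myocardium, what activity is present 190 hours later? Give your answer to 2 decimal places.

1/t_eff = 1/t_phys + 1/t_biol = 1/46.3 + 1/158 = 0.027927 per hour.
t_eff = 46.3 × 158 / (46.3 + 158) ≈ 35.807 hours.
Remaining = 15.8 × (1/2)^(190/35.807) = 15.8 × (1/2)^5.3062 ≈ 0.39933 mCi.

0.40 mCi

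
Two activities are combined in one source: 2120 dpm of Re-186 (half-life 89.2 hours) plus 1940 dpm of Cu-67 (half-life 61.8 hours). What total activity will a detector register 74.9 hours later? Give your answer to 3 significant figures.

2020 dpm

Re-186: 2120 × (1/2)^(74.9/89.2) = 2120 × (1/2)^0.83969 ≈ 1184.6 dpm.
Cu-67: 1940 × (1/2)^(74.9/61.8) = 1940 × (1/2)^1.212 ≈ 837.45 dpm.
Total = 1184.6 + 837.45 ≈ 2022 dpm.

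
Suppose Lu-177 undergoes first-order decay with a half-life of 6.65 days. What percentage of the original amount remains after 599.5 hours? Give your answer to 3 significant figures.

7.40%

599.5 hours = 24.9792 days.
n = 24.9792/6.65 ≈ 3.7563 half-lives.
Fraction remaining = (1/2)^3.7563 ≈ 0.074003, i.e. 7.4003%.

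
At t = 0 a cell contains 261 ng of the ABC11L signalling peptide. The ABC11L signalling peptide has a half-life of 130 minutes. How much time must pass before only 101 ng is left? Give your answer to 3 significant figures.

Fraction remaining = 101/261 ≈ 0.38697.
n = log₂(261/101) = ln(2.5842)/ln 2 ≈ 1.3697 half-lives.
t = n × t½ = 1.3697 × 130 ≈ 178.06 minutes.

178 minutes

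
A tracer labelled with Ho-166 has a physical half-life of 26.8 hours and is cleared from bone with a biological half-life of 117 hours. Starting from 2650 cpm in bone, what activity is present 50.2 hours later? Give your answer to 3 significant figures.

1/t_eff = 1/t_phys + 1/t_biol = 1/26.8 + 1/117 = 0.04586 per hour.
t_eff = 26.8 × 117 / (26.8 + 117) ≈ 21.805 hours.
Remaining = 2650 × (1/2)^(50.2/21.805) = 2650 × (1/2)^2.3022 ≈ 537.3 cpm.

537 cpm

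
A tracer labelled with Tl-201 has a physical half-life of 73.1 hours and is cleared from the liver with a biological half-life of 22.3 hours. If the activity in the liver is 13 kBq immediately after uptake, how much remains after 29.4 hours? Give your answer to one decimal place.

1/t_eff = 1/t_phys + 1/t_biol = 1/73.1 + 1/22.3 = 0.058523 per hour.
t_eff = 73.1 × 22.3 / (73.1 + 22.3) ≈ 17.087 hours.
Remaining = 13 × (1/2)^(29.4/17.087) = 13 × (1/2)^1.7206 ≈ 3.9446 kBq.

3.9 kBq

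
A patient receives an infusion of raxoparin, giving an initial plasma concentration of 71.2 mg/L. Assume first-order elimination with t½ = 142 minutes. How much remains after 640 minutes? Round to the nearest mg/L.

Number of half-lives: n = 640/142 ≈ 4.507.
Remaining = 71.2 × (1/2)^4.507 = 71.2 × 0.043979 ≈ 3.1313 mg/L.

3 mg/L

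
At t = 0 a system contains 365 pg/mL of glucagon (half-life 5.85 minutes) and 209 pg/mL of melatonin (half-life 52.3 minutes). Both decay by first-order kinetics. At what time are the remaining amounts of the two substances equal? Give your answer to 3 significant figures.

Set 365·(1/2)^(t/5.85) = 209·(1/2)^(t/52.3).
Taking log₂: log₂(365/209) = t·(1/5.85 − 1/52.3).
log₂(1.7464) = 0.80439; 1/5.85 − 1/52.3 = 0.15182.
t = 0.80439 / 0.15182 ≈ 5.2983 minutes.

5.30 minutes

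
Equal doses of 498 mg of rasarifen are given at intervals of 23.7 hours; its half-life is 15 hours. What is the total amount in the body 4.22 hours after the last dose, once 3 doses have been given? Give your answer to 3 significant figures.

The 3 doses were given 51.62, 27.92, 4.22 hours ago.
Total = 498·(1/2)^(51.62/15) + 498·(1/2)^(27.92/15) + 498·(1/2)^(4.22/15)
      = 45.844 + 137.06 + 409.77 ≈ 592.67 mg.

593 mg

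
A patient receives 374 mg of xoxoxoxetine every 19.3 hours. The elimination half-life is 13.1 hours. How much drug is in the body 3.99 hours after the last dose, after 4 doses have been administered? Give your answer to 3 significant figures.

465 mg

The 4 doses were given 61.89, 42.59, 23.29, 3.99 hours ago.
Total = 374·(1/2)^(61.89/13.1) + 374·(1/2)^(42.59/13.1) + 374·(1/2)^(23.29/13.1) + 374·(1/2)^(3.99/13.1)
      = 14.147 + 39.281 + 109.06 + 302.82 ≈ 465.31 mg.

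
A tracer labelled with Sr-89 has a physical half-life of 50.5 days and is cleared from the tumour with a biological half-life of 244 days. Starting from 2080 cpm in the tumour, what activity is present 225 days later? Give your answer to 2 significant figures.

50 cpm

1/t_eff = 1/t_phys + 1/t_biol = 1/50.5 + 1/244 = 0.0239 per day.
t_eff = 50.5 × 244 / (50.5 + 244) ≈ 41.84 days.
Remaining = 2080 × (1/2)^(225/41.84) = 2080 × (1/2)^5.3776 ≈ 50.032 cpm.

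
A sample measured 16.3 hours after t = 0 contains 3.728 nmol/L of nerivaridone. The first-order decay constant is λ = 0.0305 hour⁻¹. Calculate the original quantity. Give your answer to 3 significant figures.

t½ = ln 2 / λ = 0.69315 / 0.0305 ≈ 22.726 hours.
Number of half-lives elapsed: n = 16.3/22.726 ≈ 0.71724.
A₀ = A × 2^n = 3.728 × 2^0.71724 = 3.728 × 1.644 ≈ 6.1289 nmol/L.

6.13 nmol/L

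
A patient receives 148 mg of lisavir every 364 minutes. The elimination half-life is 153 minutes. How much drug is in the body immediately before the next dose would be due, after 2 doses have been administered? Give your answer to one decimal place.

33.9 mg

The 2 doses were given 728, 364 minutes ago.
Total = 148·(1/2)^(728/153) + 148·(1/2)^(364/153)
      = 5.469 + 28.45 ≈ 33.919 mg.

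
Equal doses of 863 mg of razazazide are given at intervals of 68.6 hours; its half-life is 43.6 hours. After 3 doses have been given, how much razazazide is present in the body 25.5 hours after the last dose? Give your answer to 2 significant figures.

830 mg

The 3 doses were given 162.7, 94.1, 25.5 hours ago.
Total = 863·(1/2)^(162.7/43.6) + 863·(1/2)^(94.1/43.6) + 863·(1/2)^(25.5/43.6)
      = 64.964 + 193.34 + 575.37 ≈ 833.67 mg.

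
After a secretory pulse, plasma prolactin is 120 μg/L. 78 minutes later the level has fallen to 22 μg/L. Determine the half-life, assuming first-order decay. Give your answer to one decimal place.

31.9 minutes

A/A₀ = 22/120 ≈ 0.18333.
n = log₂(5.4545) ≈ 2.4475 half-lives elapsed in 78 minutes.
t½ = 78/2.4475 ≈ 31.87 minutes.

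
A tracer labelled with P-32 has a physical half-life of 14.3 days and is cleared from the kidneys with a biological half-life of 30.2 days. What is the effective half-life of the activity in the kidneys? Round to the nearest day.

1/t_eff = 1/t_phys + 1/t_biol = 1/14.3 + 1/30.2 = 0.10304 per day.
t_eff = 14.3 × 30.2 / (14.3 + 30.2) ≈ 9.7047 days.

10 days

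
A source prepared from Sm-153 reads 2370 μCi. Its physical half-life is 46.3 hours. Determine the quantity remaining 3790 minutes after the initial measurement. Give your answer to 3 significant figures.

Convert the elapsed time: 3790 minutes = 63.1667 hours.
Number of half-lives: n = 63.1667/46.3 ≈ 1.3643.
Remaining = 2370 × (1/2)^1.3643 = 2370 × 0.38843 ≈ 920.57 μCi.

921 μCi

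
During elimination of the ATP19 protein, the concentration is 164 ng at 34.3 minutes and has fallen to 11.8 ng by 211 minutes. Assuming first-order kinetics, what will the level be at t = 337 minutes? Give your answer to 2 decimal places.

Over Δt = 211 − 34.3 = 176.7 minutes, the level fell by a factor of 164/11.8 ≈ 13.898.
n = log₂(13.898) ≈ 3.7968 half-lives, so t½ = 176.7/3.7968 ≈ 46.539 minutes.
From t = 211 to t = 337: 11.8 × (1/2)^((337−211)/46.539) ≈ 1.8066 ng.

1.81 ng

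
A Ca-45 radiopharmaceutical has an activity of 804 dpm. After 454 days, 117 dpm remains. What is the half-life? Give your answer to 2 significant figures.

A/A₀ = 117/804 ≈ 0.14552.
n = log₂(6.8718) ≈ 2.7807 half-lives elapsed in 454 days.
t½ = 454/2.7807 ≈ 163.27 days.

160 days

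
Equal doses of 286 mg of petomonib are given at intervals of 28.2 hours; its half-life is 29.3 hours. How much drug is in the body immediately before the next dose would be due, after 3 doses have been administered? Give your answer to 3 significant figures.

261 mg

The 3 doses were given 84.6, 56.4, 28.2 hours ago.
Total = 286·(1/2)^(84.6/29.3) + 286·(1/2)^(56.4/29.3) + 286·(1/2)^(28.2/29.3)
      = 38.653 + 75.32 + 146.77 ≈ 260.74 mg.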